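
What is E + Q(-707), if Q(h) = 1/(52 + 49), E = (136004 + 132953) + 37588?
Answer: 30961046/101 ≈ 3.0655e+5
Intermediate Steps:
E = 306545 (E = 268957 + 37588 = 306545)
Q(h) = 1/101
E + Q(-707) = 306545 + 1/101 = 30961046/101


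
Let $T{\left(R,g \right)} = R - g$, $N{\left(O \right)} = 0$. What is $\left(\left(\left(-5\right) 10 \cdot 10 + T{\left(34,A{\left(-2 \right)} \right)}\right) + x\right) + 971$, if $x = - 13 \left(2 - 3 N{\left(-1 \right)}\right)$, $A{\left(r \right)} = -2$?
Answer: $481$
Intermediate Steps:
$x = -26$ ($x = - 13 \left(2 - 0\right) = - 13 \left(2 + 0\right) = \left(-13\right) 2 = -26$)
$\left(\left(\left(-5\right) 10 \cdot 10 + T{\left(34,A{\left(-2 \right)} \right)}\right) + x\right) + 971 = \left(\left(\left(-5\right) 10 \cdot 10 + \left(34 - -2\right)\right) - 26\right) + 971 = \left(\left(\left(-50\right) 10 + \left(34 + 2\right)\right) - 26\right) + 971 = \left(\left(-500 + 36\right) - 26\right) + 971 = \left(-464 - 26\right) + 971 = -490 + 971 = 481$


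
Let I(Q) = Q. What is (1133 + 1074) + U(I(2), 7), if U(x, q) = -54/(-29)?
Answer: 64057/29 ≈ 2208.9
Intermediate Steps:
U(x, q) = 54/29 (U(x, q) = -54*(-1/29) = 54/29)
(1133 + 1074) + U(I(2), 7) = (1133 + 1074) + 54/29 = 2207 + 54/29 = 64057/29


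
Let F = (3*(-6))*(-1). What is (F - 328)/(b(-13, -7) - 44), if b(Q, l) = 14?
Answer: 31/3 ≈ 10.333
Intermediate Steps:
F = 18 (F = -18*(-1) = 18)
(F - 328)/(b(-13, -7) - 44) = (18 - 328)/(14 - 44) = -310/(-30) = -310*(-1/30) = 31/3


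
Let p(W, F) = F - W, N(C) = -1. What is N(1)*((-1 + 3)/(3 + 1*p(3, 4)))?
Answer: -1/2 ≈ -0.50000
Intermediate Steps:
N(1)*((-1 + 3)/(3 + 1*p(3, 4))) = -(-1 + 3)/(3 + 1*(4 - 1*3)) = -2/(3 + 1*(4 - 3)) = -2/(3 + 1*1) = -2/(3 + 1) = -2/4 = -1*1/2 = -1/2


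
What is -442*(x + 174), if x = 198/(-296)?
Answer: -5669313/74 ≈ -76612.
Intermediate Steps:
x = -99/148 (x = 198*(-1/296) = -99/148 ≈ -0.66892)
-442*(x + 174) = -442*(-99/148 + 174) = -442*25653/148 = -5669313/74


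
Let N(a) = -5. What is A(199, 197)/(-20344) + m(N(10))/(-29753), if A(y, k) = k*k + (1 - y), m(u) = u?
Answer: -1148691363/605295032 ≈ -1.8977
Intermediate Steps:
A(y, k) = 1 + k² - y (A(y, k) = k² + (1 - y) = 1 + k² - y)
A(199, 197)/(-20344) + m(N(10))/(-29753) = (1 + 197² - 1*199)/(-20344) - 5/(-29753) = (1 + 38809 - 199)*(-1/20344) - 5*(-1/29753) = 38611*(-1/20344) + 5/29753 = -38611/20344 + 5/29753 = -1148691363/605295032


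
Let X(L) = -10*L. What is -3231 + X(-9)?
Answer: -3141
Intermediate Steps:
-3231 + X(-9) = -3231 - 10*(-9) = -3231 + 90 = -3141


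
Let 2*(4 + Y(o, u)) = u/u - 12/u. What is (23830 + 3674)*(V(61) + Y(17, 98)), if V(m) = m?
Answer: 77410008/49 ≈ 1.5798e+6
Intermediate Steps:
Y(o, u) = -7/2 - 6/u (Y(o, u) = -4 + (u/u - 12/u)/2 = -4 + (1 - 12/u)/2 = -4 + (½ - 6/u) = -7/2 - 6/u)
(23830 + 3674)*(V(61) + Y(17, 98)) = (23830 + 3674)*(61 + (-7/2 - 6/98)) = 27504*(61 + (-7/2 - 6*1/98)) = 27504*(61 + (-7/2 - 3/49)) = 27504*(61 - 349/98) = 27504*(5629/98) = 77410008/49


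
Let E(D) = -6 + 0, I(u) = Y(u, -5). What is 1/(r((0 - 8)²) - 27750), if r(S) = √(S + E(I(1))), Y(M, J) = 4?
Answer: -13875/385031221 - √58/770062442 ≈ -3.6046e-5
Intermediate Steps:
I(u) = 4
E(D) = -6
r(S) = √(-6 + S) (r(S) = √(S - 6) = √(-6 + S))
1/(r((0 - 8)²) - 27750) = 1/(√(-6 + (0 - 8)²) - 27750) = 1/(√(-6 + (-8)²) - 27750) = 1/(√(-6 + 64) - 27750) = 1/(√58 - 27750) = 1/(-27750 + √58)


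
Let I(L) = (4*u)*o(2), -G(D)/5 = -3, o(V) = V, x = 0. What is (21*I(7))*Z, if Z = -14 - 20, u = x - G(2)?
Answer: 85680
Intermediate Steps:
G(D) = 15 (G(D) = -5*(-3) = 15)
u = -15 (u = 0 - 1*15 = 0 - 15 = -15)
I(L) = -120 (I(L) = (4*(-15))*2 = -60*2 = -120)
Z = -34
(21*I(7))*Z = (21*(-120))*(-34) = -2520*(-34) = 85680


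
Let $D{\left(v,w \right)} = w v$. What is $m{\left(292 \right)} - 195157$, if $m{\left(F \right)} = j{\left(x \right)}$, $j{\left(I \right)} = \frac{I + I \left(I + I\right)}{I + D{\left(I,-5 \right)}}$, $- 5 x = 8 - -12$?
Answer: $- \frac{780621}{4} \approx -1.9516 \cdot 10^{5}$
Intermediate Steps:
$D{\left(v,w \right)} = v w$
$x = -4$ ($x = - \frac{8 - -12}{5} = - \frac{8 + 12}{5} = \left(- \frac{1}{5}\right) 20 = -4$)
$j{\left(I \right)} = - \frac{I + 2 I^{2}}{4 I}$ ($j{\left(I \right)} = \frac{I + I \left(I + I\right)}{I + I \left(-5\right)} = \frac{I + I 2 I}{I - 5 I} = \frac{I + 2 I^{2}}{\left(-4\right) I} = \left(I + 2 I^{2}\right) \left(- \frac{1}{4 I}\right) = - \frac{I + 2 I^{2}}{4 I}$)
$m{\left(F \right)} = \frac{7}{4}$ ($m{\left(F \right)} = - \frac{1}{4} - -2 = - \frac{1}{4} + 2 = \frac{7}{4}$)
$m{\left(292 \right)} - 195157 = \frac{7}{4} - 195157 = - \frac{780621}{4}$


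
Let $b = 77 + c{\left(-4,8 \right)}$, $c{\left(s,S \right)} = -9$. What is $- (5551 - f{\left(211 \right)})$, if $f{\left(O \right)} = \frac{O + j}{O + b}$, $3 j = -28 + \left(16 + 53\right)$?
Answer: $- \frac{4645513}{837} \approx -5550.2$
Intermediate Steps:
$b = 68$ ($b = 77 - 9 = 68$)
$j = \frac{41}{3}$ ($j = \frac{-28 + \left(16 + 53\right)}{3} = \frac{-28 + 69}{3} = \frac{1}{3} \cdot 41 = \frac{41}{3} \approx 13.667$)
$f{\left(O \right)} = \frac{\frac{41}{3} + O}{68 + O}$ ($f{\left(O \right)} = \frac{O + \frac{41}{3}}{O + 68} = \frac{\frac{41}{3} + O}{68 + O}$)
$- (5551 - f{\left(211 \right)}) = - (5551 - \frac{\frac{41}{3} + 211}{68 + 211}) = - (5551 - \frac{1}{279} \cdot \frac{674}{3}) = - (5551 - \frac{674}{837}) = \left(-1\right) \frac{4645513}{837} = - \frac{4645513}{837}$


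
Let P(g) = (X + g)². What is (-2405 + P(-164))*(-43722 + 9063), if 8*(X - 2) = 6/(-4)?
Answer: -212055719355/256 ≈ -8.2834e+8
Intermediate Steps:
X = 29/16 (X = 2 + (6/(-4))/8 = 2 + (6*(-¼))/8 = 2 + (⅛)*(-3/2) = 2 - 3/16 = 29/16 ≈ 1.8125)
P(g) = (29/16 + g)²
(-2405 + P(-164))*(-43722 + 9063) = (-2405 + (29 + 16*(-164))²/256)*(-43722 + 9063) = (-2405 + (29 - 2624)²/256)*(-34659) = (-2405 + (1/256)*(-2595)²)*(-34659) = (-2405 + (1/256)*6734025)*(-34659) = (-2405 + 6734025/256)*(-34659) = (6118345/256)*(-34659) = -212055719355/256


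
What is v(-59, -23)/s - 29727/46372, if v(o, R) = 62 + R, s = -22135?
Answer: -659815653/1026444220 ≈ -0.64282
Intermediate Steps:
v(-59, -23)/s - 29727/46372 = (62 - 23)/(-22135) - 29727/46372 = 39*(-1/22135) - 29727*1/46372 = -39/22135 - 29727/46372 = -659815653/1026444220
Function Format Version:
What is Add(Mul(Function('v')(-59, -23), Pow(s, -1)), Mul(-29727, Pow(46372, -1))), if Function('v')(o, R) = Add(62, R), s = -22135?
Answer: Rational(-659815653, 1026444220) ≈ -0.64282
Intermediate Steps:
Add(Mul(Function('v')(-59, -23), Pow(s, -1)), Mul(-29727, Pow(46372, -1))) = Add(Mul(Add(62, -23), Pow(-22135, -1)), Mul(-29727, Pow(46372, -1))) = Add(Mul(39, Rational(-1, 22135)), Mul(-29727, Rational(1, 46372))) = Add(Rational(-39, 22135), Rational(-29727, 46372)) = Rational(-659815653, 1026444220)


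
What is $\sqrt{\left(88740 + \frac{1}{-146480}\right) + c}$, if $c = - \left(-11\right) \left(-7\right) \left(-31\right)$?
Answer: $\frac{3 \sqrt{13578170054405}}{36620} \approx 301.87$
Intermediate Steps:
$c = 2387$ ($c = - 77 \left(-31\right) = \left(-1\right) \left(-2387\right) = 2387$)
$\sqrt{\left(88740 + \frac{1}{-146480}\right) + c} = \sqrt{\left(88740 + \frac{1}{-146480}\right) + 2387} = \sqrt{\left(88740 - \frac{1}{146480}\right) + 2387} = \sqrt{\frac{12998635199}{146480} + 2387} = \sqrt{\frac{13348282959}{146480}} = \frac{3 \sqrt{13578170054405}}{36620}$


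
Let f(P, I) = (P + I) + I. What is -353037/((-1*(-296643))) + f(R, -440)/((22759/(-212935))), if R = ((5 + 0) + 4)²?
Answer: 16820447105904/2250432679 ≈ 7474.3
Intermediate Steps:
R = 81 (R = (5 + 4)² = 9² = 81)
f(P, I) = P + 2*I (f(P, I) = (I + P) + I = P + 2*I)
-353037/((-1*(-296643))) + f(R, -440)/((22759/(-212935))) = -353037/((-1*(-296643))) + (81 + 2*(-440))/((22759/(-212935))) = -353037/296643 + (81 - 880)/((22759*(-1/212935))) = -353037*1/296643 - 799/(-22759/212935) = -117679/98881 - 799*(-212935/22759) = -117679/98881 + 170135065/22759 = 16820447105904/2250432679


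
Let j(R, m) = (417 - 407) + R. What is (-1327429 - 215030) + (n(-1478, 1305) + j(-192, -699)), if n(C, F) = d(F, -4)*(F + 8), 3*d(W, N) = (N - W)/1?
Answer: -6346640/3 ≈ -2.1155e+6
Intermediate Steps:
d(W, N) = -W/3 + N/3 (d(W, N) = ((N - W)/1)/3 = ((N - W)*1)/3 = (N - W)/3 = -W/3 + N/3)
j(R, m) = 10 + R
n(C, F) = (8 + F)*(-4/3 - F/3) (n(C, F) = (-F/3 + (1/3)*(-4))*(F + 8) = (-F/3 - 4/3)*(8 + F) = (-4/3 - F/3)*(8 + F) = (8 + F)*(-4/3 - F/3))
(-1327429 - 215030) + (n(-1478, 1305) + j(-192, -699)) = (-1327429 - 215030) + (-(4 + 1305)*(8 + 1305)/3 + (10 - 192)) = -1542459 + (-1/3*1309*1313 - 182) = -1542459 + (-1718717/3 - 182) = -1542459 - 1719263/3 = -6346640/3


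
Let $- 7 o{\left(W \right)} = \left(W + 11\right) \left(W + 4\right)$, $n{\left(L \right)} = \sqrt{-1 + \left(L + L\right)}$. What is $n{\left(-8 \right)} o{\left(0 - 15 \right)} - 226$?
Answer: $-226 - \frac{44 i \sqrt{17}}{7} \approx -226.0 - 25.917 i$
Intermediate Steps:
$n{\left(L \right)} = \sqrt{-1 + 2 L}$
$o{\left(W \right)} = - \frac{\left(4 + W\right) \left(11 + W\right)}{7}$ ($o{\left(W \right)} = - \frac{\left(W + 11\right) \left(W + 4\right)}{7} = - \frac{\left(11 + W\right) \left(4 + W\right)}{7} = - \frac{\left(4 + W\right) \left(11 + W\right)}{7}$)
$n{\left(-8 \right)} o{\left(0 - 15 \right)} - 226 = \sqrt{-1 + 2 \left(-8\right)} \left(- \frac{44}{7} - \frac{15 \left(0 - 15\right)}{7} - \frac{\left(0 - 15\right)^{2}}{7}\right) - 226 = \sqrt{-1 - 16} \left(- \frac{44}{7} - \frac{15 \left(0 - 15\right)}{7} - \frac{\left(0 - 15\right)^{2}}{7}\right) - 226 = \sqrt{-17} \left(- \frac{44}{7} - - \frac{225}{7} - \frac{\left(-15\right)^{2}}{7}\right) - 226 = i \sqrt{17} \left(- \frac{44}{7} + \frac{225}{7} - \frac{225}{7}\right) - 226 = i \sqrt{17} \left(- \frac{44}{7}\right) - 226 = - \frac{44 i \sqrt{17}}{7} - 226 = -226 - \frac{44 i \sqrt{17}}{7}$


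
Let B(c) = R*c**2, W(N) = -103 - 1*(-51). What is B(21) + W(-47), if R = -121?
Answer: -53413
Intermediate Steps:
W(N) = -52 (W(N) = -103 + 51 = -52)
B(c) = -121*c**2
B(21) + W(-47) = -121*21**2 - 52 = -121*441 - 52 = -53361 - 52 = -53413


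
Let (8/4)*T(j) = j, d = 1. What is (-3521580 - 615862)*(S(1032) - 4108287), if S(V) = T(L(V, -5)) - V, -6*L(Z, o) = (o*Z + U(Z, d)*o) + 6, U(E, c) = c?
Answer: 102001741600349/6 ≈ 1.7000e+13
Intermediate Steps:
L(Z, o) = -1 - o/6 - Z*o/6 (L(Z, o) = -((o*Z + 1*o) + 6)/6 = -((Z*o + o) + 6)/6 = -((o + Z*o) + 6)/6 = -(6 + o + Z*o)/6 = -1 - o/6 - Z*o/6)
T(j) = j/2
S(V) = -1/12 - 7*V/12 (S(V) = (-1 - ⅙*(-5) - ⅙*V*(-5))/2 - V = (-1 + ⅚ + 5*V/6)/2 - V = (-⅙ + 5*V/6)/2 - V = (-1/12 + 5*V/12) - V = -1/12 - 7*V/12)
(-3521580 - 615862)*(S(1032) - 4108287) = (-3521580 - 615862)*((-1/12 - 7/12*1032) - 4108287) = -4137442*((-1/12 - 602) - 4108287) = -4137442*(-7225/12 - 4108287) = -4137442*(-49306669/12) = 102001741600349/6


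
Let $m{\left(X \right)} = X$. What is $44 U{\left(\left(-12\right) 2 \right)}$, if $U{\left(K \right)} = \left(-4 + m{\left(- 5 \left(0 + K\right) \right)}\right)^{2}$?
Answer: $592064$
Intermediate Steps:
$U{\left(K \right)} = \left(-4 - 5 K\right)^{2}$ ($U{\left(K \right)} = \left(-4 - 5 \left(0 + K\right)\right)^{2} = \left(-4 - 5 K\right)^{2}$)
$44 U{\left(\left(-12\right) 2 \right)} = 44 \left(4 + 5 \left(\left(-12\right) 2\right)\right)^{2} = 44 \left(4 + 5 \left(-24\right)\right)^{2} = 44 \left(4 - 120\right)^{2} = 44 \left(-116\right)^{2} = 44 \cdot 13456 = 592064$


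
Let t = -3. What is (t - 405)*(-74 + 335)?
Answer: -106488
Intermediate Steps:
(t - 405)*(-74 + 335) = (-3 - 405)*(-74 + 335) = -408*261 = -106488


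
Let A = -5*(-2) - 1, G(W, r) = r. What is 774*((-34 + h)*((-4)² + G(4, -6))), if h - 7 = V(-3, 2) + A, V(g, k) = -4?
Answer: -170280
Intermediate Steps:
A = 9 (A = 10 - 1 = 9)
h = 12 (h = 7 + (-4 + 9) = 7 + 5 = 12)
774*((-34 + h)*((-4)² + G(4, -6))) = 774*((-34 + 12)*((-4)² - 6)) = 774*(-22*(16 - 6)) = 774*(-22*10) = 774*(-220) = -170280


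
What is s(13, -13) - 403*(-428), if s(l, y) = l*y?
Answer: 172315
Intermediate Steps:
s(13, -13) - 403*(-428) = 13*(-13) - 403*(-428) = -169 + 172484 = 172315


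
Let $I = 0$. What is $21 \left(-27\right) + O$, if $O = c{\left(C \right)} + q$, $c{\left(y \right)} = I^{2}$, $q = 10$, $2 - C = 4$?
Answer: $-557$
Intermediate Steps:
$C = -2$ ($C = 2 - 4 = -2$)
$c{\left(y \right)} = 0$ ($c{\left(y \right)} = 0^{2} = 0$)
$O = 10$ ($O = 0 + 10 = 10$)
$21 \left(-27\right) + O = 21 \left(-27\right) + 10 = -567 + 10 = -557$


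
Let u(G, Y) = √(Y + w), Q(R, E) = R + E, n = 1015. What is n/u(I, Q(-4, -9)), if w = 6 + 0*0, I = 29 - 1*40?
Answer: -145*I*√7 ≈ -383.63*I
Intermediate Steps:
I = -11 (I = 29 - 40 = -11)
Q(R, E) = E + R
w = 6 (w = 6 + 0 = 6)
u(G, Y) = √(6 + Y) (u(G, Y) = √(Y + 6) = √(6 + Y))
n/u(I, Q(-4, -9)) = 1015/(√(6 + (-9 - 4))) = 1015/(√(6 - 13)) = 1015/(√(-7)) = 1015/((I*√7)) = 1015*(-I*√7/7) = -145*I*√7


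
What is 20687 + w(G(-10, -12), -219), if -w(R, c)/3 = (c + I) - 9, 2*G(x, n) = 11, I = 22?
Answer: 21305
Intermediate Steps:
G(x, n) = 11/2 (G(x, n) = (½)*11 = 11/2)
w(R, c) = -39 - 3*c (w(R, c) = -3*((c + 22) - 9) = -3*((22 + c) - 9) = -3*(13 + c) = -39 - 3*c)
20687 + w(G(-10, -12), -219) = 20687 + (-39 - 3*(-219)) = 20687 + (-39 + 657) = 20687 + 618 = 21305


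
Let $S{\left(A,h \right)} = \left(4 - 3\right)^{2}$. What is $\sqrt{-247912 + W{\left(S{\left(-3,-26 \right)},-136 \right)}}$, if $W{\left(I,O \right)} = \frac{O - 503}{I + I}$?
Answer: $\frac{11 i \sqrt{8206}}{2} \approx 498.23 i$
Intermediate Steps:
$S{\left(A,h \right)} = 1$ ($S{\left(A,h \right)} = 1^{2} = 1$)
$W{\left(I,O \right)} = \frac{-503 + O}{2 I}$
$\sqrt{-247912 + W{\left(S{\left(-3,-26 \right)},-136 \right)}} = \sqrt{-247912 + \frac{-503 - 136}{2 \cdot 1}} = \sqrt{-247912 + \frac{1}{2} \cdot 1 \left(-639\right)} = \sqrt{-247912 - \frac{639}{2}} = \sqrt{- \frac{496463}{2}} = \frac{11 i \sqrt{8206}}{2}$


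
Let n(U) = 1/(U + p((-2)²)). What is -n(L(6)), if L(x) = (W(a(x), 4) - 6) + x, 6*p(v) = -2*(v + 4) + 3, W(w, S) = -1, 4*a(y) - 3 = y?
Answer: 6/19 ≈ 0.31579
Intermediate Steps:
a(y) = ¾ + y/4
p(v) = -⅚ - v/3 (p(v) = (-2*(v + 4) + 3)/6 = (-2*(4 + v) + 3)/6 = ((-8 - 2*v) + 3)/6 = (-5 - 2*v)/6 = -⅚ - v/3)
L(x) = -7 + x (L(x) = (-1 - 6) + x = -7 + x)
n(U) = 1/(-13/6 + U) (n(U) = 1/(U + (-⅚ - ⅓*(-2)²)) = 1/(U + (-⅚ - ⅓*4)) = 1/(U + (-⅚ - 4/3)) = 1/(U - 13/6) = 1/(-13/6 + U))
-n(L(6)) = -6/(-13 + 6*(-7 + 6)) = -6/(-13 + 6*(-1)) = -6/(-13 - 6) = -6/(-19) = -6*(-1)/19 = -1*(-6/19) = 6/19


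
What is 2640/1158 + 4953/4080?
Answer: 917043/262480 ≈ 3.4938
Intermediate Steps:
2640/1158 + 4953/4080 = 2640*(1/1158) + 4953*(1/4080) = 440/193 + 1651/1360 = 917043/262480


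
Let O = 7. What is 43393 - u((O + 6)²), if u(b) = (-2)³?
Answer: 43401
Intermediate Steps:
u(b) = -8
43393 - u((O + 6)²) = 43393 - 1*(-8) = 43393 + 8 = 43401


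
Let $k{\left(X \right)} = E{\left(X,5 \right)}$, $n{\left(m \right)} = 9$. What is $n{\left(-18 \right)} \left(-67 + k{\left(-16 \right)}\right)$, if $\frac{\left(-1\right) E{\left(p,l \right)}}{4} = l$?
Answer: $-783$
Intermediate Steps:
$E{\left(p,l \right)} = - 4 l$
$k{\left(X \right)} = -20$ ($k{\left(X \right)} = \left(-4\right) 5 = -20$)
$n{\left(-18 \right)} \left(-67 + k{\left(-16 \right)}\right) = 9 \left(-67 - 20\right) = 9 \left(-87\right) = -783$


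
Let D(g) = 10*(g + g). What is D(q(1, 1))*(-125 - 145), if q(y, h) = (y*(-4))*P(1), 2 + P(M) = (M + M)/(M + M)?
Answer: -21600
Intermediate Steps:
P(M) = -1 (P(M) = -2 + (M + M)/(M + M) = -2 + (2*M)/((2*M)) = -2 + (2*M)*(1/(2*M)) = -2 + 1 = -1)
q(y, h) = 4*y (q(y, h) = (y*(-4))*(-1) = -4*y*(-1) = 4*y)
D(g) = 20*g (D(g) = 10*(2*g) = 20*g)
D(q(1, 1))*(-125 - 145) = (20*(4*1))*(-125 - 145) = (20*4)*(-270) = 80*(-270) = -21600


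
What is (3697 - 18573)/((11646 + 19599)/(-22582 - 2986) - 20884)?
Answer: 380349568/533993357 ≈ 0.71227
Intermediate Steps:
(3697 - 18573)/((11646 + 19599)/(-22582 - 2986) - 20884) = -14876/(31245/(-25568) - 20884) = -14876/(31245*(-1/25568) - 20884) = -14876/(-31245/25568 - 20884) = -14876/(-533993357/25568) = -14876*(-25568/533993357) = 380349568/533993357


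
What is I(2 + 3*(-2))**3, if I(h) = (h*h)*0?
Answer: 0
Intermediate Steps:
I(h) = 0 (I(h) = h**2*0 = 0)
I(2 + 3*(-2))**3 = 0**3 = 0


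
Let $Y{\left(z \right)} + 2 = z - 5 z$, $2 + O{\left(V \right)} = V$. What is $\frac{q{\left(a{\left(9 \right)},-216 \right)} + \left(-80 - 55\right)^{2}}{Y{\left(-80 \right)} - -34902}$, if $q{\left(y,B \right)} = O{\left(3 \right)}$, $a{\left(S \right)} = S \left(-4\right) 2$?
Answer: $\frac{9113}{17610} \approx 0.51749$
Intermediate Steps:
$O{\left(V \right)} = -2 + V$
$a{\left(S \right)} = - 8 S$ ($a{\left(S \right)} = - 4 S 2 = - 8 S$)
$Y{\left(z \right)} = -2 - 4 z$ ($Y{\left(z \right)} = -2 + \left(z - 5 z\right) = -2 - 4 z$)
$q{\left(y,B \right)} = 1$ ($q{\left(y,B \right)} = -2 + 3 = 1$)
$\frac{q{\left(a{\left(9 \right)},-216 \right)} + \left(-80 - 55\right)^{2}}{Y{\left(-80 \right)} - -34902} = \frac{1 + \left(-80 - 55\right)^{2}}{\left(-2 - -320\right) - -34902} = \frac{1 + \left(-135\right)^{2}}{\left(-2 + 320\right) + 34902} = \frac{1 + 18225}{318 + 34902} = \frac{18226}{35220} = 18226 \cdot \frac{1}{35220} = \frac{9113}{17610}$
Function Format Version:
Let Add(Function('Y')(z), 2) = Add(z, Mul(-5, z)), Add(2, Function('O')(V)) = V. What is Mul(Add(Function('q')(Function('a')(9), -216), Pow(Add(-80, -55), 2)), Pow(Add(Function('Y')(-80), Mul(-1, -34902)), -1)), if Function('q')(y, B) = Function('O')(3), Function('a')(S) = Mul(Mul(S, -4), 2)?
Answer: Rational(9113, 17610) ≈ 0.51749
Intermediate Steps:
Function('O')(V) = Add(-2, V)
Function('a')(S) = Mul(-8, S) (Function('a')(S) = Mul(Mul(-4, S), 2) = Mul(-8, S))
Function('Y')(z) = Add(-2, Mul(-4, z)) (Function('Y')(z) = Add(-2, Add(z, Mul(-5, z))) = Add(-2, Mul(-4, z)))
Function('q')(y, B) = 1 (Function('q')(y, B) = Add(-2, 3) = 1)
Mul(Add(Function('q')(Function('a')(9), -216), Pow(Add(-80, -55), 2)), Pow(Add(Function('Y')(-80), Mul(-1, -34902)), -1)) = Mul(Add(1, Pow(Add(-80, -55), 2)), Pow(Add(Add(-2, Mul(-4, -80)), Mul(-1, -34902)), -1)) = Mul(Add(1, Pow(-135, 2)), Pow(Add(Add(-2, 320), 34902), -1)) = Mul(Add(1, 18225), Pow(Add(318, 34902), -1)) = Mul(18226, Pow(35220, -1)) = Mul(18226, Rational(1, 35220)) = Rational(9113, 17610)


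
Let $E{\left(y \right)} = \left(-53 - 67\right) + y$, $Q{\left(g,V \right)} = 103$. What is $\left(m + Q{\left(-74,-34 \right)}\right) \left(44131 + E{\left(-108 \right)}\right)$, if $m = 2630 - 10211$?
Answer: $-328306634$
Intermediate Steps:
$m = -7581$ ($m = 2630 - 10211 = -7581$)
$E{\left(y \right)} = -120 + y$
$\left(m + Q{\left(-74,-34 \right)}\right) \left(44131 + E{\left(-108 \right)}\right) = \left(-7581 + 103\right) \left(44131 - 228\right) = - 7478 \left(44131 - 228\right) = \left(-7478\right) 43903 = -328306634$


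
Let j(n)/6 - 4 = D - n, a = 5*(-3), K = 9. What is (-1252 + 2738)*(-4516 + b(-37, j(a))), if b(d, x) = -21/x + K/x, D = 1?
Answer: -33554623/5 ≈ -6.7109e+6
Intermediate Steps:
a = -15
j(n) = 30 - 6*n (j(n) = 24 + 6*(1 - n) = 24 + (6 - 6*n) = 30 - 6*n)
b(d, x) = -12/x (b(d, x) = -21/x + 9/x = -12/x)
(-1252 + 2738)*(-4516 + b(-37, j(a))) = (-1252 + 2738)*(-4516 - 12/(30 - 6*(-15))) = 1486*(-4516 - 12/(30 + 90)) = 1486*(-4516 - 12/120) = 1486*(-4516 - 12*1/120) = 1486*(-4516 - ⅒) = 1486*(-45161/10) = -33554623/5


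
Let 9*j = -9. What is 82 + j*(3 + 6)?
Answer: 73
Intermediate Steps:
j = -1 (j = (⅑)*(-9) = -1)
82 + j*(3 + 6) = 82 - (3 + 6) = 82 - 1*9 = 82 - 9 = 73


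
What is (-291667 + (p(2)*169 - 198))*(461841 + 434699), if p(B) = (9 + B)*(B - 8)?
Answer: -271668654260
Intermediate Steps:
p(B) = (-8 + B)*(9 + B) (p(B) = (9 + B)*(-8 + B) = (-8 + B)*(9 + B))
(-291667 + (p(2)*169 - 198))*(461841 + 434699) = (-291667 + ((-72 + 2 + 2**2)*169 - 198))*(461841 + 434699) = (-291667 + ((-72 + 2 + 4)*169 - 198))*896540 = (-291667 + (-66*169 - 198))*896540 = (-291667 + (-11154 - 198))*896540 = (-291667 - 11352)*896540 = -303019*896540 = -271668654260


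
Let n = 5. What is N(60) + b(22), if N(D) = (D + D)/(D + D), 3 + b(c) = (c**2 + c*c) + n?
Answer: 971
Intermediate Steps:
b(c) = 2 + 2*c**2 (b(c) = -3 + ((c**2 + c*c) + 5) = -3 + ((c**2 + c**2) + 5) = -3 + (2*c**2 + 5) = -3 + (5 + 2*c**2) = 2 + 2*c**2)
N(D) = 1 (N(D) = (2*D)/((2*D)) = (2*D)*(1/(2*D)) = 1)
N(60) + b(22) = 1 + (2 + 2*22**2) = 1 + (2 + 2*484) = 1 + (2 + 968) = 1 + 970 = 971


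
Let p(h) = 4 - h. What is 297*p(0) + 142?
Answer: 1330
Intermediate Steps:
297*p(0) + 142 = 297*(4 - 1*0) + 142 = 297*(4 + 0) + 142 = 297*4 + 142 = 1188 + 142 = 1330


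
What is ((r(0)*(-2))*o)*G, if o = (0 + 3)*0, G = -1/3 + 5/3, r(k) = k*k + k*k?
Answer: 0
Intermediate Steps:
r(k) = 2*k**2 (r(k) = k**2 + k**2 = 2*k**2)
G = 4/3 (G = -1*1/3 + 5*(1/3) = -1/3 + 5/3 = 4/3 ≈ 1.3333)
o = 0 (o = 3*0 = 0)
((r(0)*(-2))*o)*G = (((2*0**2)*(-2))*0)*(4/3) = (((2*0)*(-2))*0)*(4/3) = ((0*(-2))*0)*(4/3) = (0*0)*(4/3) = 0*(4/3) = 0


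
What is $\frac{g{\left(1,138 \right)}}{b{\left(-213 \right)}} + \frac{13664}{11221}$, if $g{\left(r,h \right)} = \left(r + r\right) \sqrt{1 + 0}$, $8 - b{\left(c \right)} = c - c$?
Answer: $\frac{9411}{6412} \approx 1.4677$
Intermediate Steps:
$b{\left(c \right)} = 8$ ($b{\left(c \right)} = 8 - \left(c - c\right) = 8 - 0 = 8 + 0 = 8$)
$g{\left(r,h \right)} = 2 r$ ($g{\left(r,h \right)} = 2 r \sqrt{1} = 2 r 1 = 2 r$)
$\frac{g{\left(1,138 \right)}}{b{\left(-213 \right)}} + \frac{13664}{11221} = \frac{2 \cdot 1}{8} + \frac{13664}{11221} = 2 \cdot \frac{1}{8} + 13664 \cdot \frac{1}{11221} = \frac{1}{4} + \frac{1952}{1603} = \frac{9411}{6412}$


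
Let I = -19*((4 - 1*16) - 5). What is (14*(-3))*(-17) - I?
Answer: 391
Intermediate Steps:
I = 323 (I = -19*((4 - 16) - 5) = -19*(-12 - 5) = -19*(-17) = 323)
(14*(-3))*(-17) - I = (14*(-3))*(-17) - 1*323 = -42*(-17) - 323 = 714 - 323 = 391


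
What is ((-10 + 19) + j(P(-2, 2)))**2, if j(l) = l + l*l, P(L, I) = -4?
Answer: 441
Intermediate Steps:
j(l) = l + l**2
((-10 + 19) + j(P(-2, 2)))**2 = ((-10 + 19) - 4*(1 - 4))**2 = (9 - 4*(-3))**2 = (9 + 12)**2 = 21**2 = 441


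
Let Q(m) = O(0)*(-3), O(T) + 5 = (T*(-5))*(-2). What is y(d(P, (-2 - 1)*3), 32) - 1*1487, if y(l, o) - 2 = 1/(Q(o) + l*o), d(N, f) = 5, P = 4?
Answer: -259874/175 ≈ -1485.0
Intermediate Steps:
O(T) = -5 + 10*T (O(T) = -5 + (T*(-5))*(-2) = -5 - 5*T*(-2) = -5 + 10*T)
Q(m) = 15 (Q(m) = (-5 + 10*0)*(-3) = (-5 + 0)*(-3) = -5*(-3) = 15)
y(l, o) = 2 + 1/(15 + l*o)
y(d(P, (-2 - 1)*3), 32) - 1*1487 = (31 + 2*5*32)/(15 + 5*32) - 1*1487 = (31 + 320)/(15 + 160) - 1487 = 351/175 - 1487 = -259874/175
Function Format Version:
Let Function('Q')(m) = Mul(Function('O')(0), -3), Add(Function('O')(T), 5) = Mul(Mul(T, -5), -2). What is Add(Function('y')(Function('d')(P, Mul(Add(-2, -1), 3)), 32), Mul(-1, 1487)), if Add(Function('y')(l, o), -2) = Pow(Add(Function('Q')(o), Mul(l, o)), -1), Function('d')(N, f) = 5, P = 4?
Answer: Rational(-259874, 175) ≈ -1485.0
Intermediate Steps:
Function('O')(T) = Add(-5, Mul(10, T)) (Function('O')(T) = Add(-5, Mul(Mul(T, -5), -2)) = Add(-5, Mul(Mul(-5, T), -2)) = Add(-5, Mul(10, T)))
Function('Q')(m) = 15 (Function('Q')(m) = Mul(Add(-5, Mul(10, 0)), -3) = Mul(Add(-5, 0), -3) = Mul(-5, -3) = 15)
Function('y')(l, o) = Add(2, Pow(Add(15, Mul(l, o)), -1))
Add(Function('y')(Function('d')(P, Mul(Add(-2, -1), 3)), 32), Mul(-1, 1487)) = Add(Mul(Pow(Add(15, Mul(5, 32)), -1), Add(31, Mul(2, 5, 32))), Mul(-1, 1487)) = Add(Mul(Pow(Add(15, 160), -1), Add(31, 320)), -1487) = Add(Mul(Pow(175, -1), 351), -1487) = Add(Mul(Rational(1, 175), 351), -1487) = Add(Rational(351, 175), -1487) = Rational(-259874, 175)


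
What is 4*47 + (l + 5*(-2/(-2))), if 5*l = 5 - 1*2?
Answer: 968/5 ≈ 193.60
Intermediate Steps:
l = 3/5 (l = (5 - 1*2)/5 = (5 - 2)/5 = (1/5)*3 = 3/5 ≈ 0.60000)
4*47 + (l + 5*(-2/(-2))) = 4*47 + (3/5 + 5*(-2/(-2))) = 188 + (3/5 + 5*(-2*(-1/2))) = 188 + (3/5 + 5*1) = 188 + (3/5 + 5) = 188 + 28/5 = 968/5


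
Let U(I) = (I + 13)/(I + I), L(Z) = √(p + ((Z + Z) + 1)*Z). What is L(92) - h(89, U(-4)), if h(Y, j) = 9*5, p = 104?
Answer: -45 + 2*√4281 ≈ 85.859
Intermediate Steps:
L(Z) = √(104 + Z*(1 + 2*Z)) (L(Z) = √(104 + ((Z + Z) + 1)*Z) = √(104 + (2*Z + 1)*Z) = √(104 + (1 + 2*Z)*Z) = √(104 + Z*(1 + 2*Z)))
U(I) = (13 + I)/(2*I) (U(I) = (13 + I)/((2*I)) = (13 + I)*(1/(2*I)) = (13 + I)/(2*I))
h(Y, j) = 45
L(92) - h(89, U(-4)) = √(104 + 92 + 2*92²) - 1*45 = √(104 + 92 + 2*8464) - 45 = √(104 + 92 + 16928) - 45 = √17124 - 45 = 2*√4281 - 45 = -45 + 2*√4281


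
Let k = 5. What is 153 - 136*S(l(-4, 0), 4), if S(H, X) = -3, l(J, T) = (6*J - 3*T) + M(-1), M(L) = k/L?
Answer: 561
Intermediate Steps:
M(L) = 5/L
l(J, T) = -5 - 3*T + 6*J (l(J, T) = (6*J - 3*T) + 5/(-1) = (-3*T + 6*J) + 5*(-1) = (-3*T + 6*J) - 5 = -5 - 3*T + 6*J)
153 - 136*S(l(-4, 0), 4) = 153 - 136*(-3) = 153 + 408 = 561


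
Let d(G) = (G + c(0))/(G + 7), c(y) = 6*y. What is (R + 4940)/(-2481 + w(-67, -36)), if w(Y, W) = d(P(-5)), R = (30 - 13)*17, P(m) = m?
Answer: -10458/4967 ≈ -2.1055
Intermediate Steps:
R = 289 (R = 17*17 = 289)
d(G) = G/(7 + G) (d(G) = (G + 6*0)/(G + 7) = (G + 0)/(7 + G) = G/(7 + G))
w(Y, W) = -5/2 (w(Y, W) = -5/(7 - 5) = -5/2)
(R + 4940)/(-2481 + w(-67, -36)) = (289 + 4940)/(-2481 - 5/2) = 5229/(-4967/2) = 5229*(-2/4967) = -10458/4967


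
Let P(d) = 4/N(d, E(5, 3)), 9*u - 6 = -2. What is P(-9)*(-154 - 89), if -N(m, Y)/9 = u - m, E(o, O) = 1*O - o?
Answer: 972/85 ≈ 11.435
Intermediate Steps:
E(o, O) = O - o
u = 4/9 (u = ⅔ + (⅑)*(-2) = ⅔ - 2/9 = 4/9 ≈ 0.44444)
N(m, Y) = -4 + 9*m (N(m, Y) = -9*(4/9 - m) = -4 + 9*m)
P(d) = 4/(-4 + 9*d)
P(-9)*(-154 - 89) = (4/(-4 + 9*(-9)))*(-154 - 89) = (4/(-4 - 81))*(-243) = (4/(-85))*(-243) = (4*(-1/85))*(-243) = -4/85*(-243) = 972/85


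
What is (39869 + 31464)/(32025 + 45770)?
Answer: 71333/77795 ≈ 0.91694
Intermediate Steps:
(39869 + 31464)/(32025 + 45770) = 71333/77795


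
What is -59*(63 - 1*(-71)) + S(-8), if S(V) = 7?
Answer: -7899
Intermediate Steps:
-59*(63 - 1*(-71)) + S(-8) = -59*(63 - 1*(-71)) + 7 = -59*(63 + 71) + 7 = -59*134 + 7 = -7906 + 7 = -7899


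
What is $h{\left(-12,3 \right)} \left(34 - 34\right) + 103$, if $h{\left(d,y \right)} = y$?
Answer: $103$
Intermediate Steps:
$h{\left(-12,3 \right)} \left(34 - 34\right) + 103 = 3 \left(34 - 34\right) + 103 = 3 \cdot 0 + 103 = 0 + 103 = 103$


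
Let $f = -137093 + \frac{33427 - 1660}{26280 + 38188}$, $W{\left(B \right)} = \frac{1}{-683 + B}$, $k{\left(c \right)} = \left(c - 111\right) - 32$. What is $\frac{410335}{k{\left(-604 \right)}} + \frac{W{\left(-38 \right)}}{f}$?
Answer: $- \frac{2614759462512719399}{4760074862083359} \approx -549.31$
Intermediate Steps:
$k{\left(c \right)} = -143 + c$ ($k{\left(c \right)} = \left(-111 + c\right) - 32 = -143 + c$)
$f = - \frac{8838079757}{64468}$ ($f = -137093 + \frac{31767}{64468} = - \frac{8838079757}{64468} \approx -1.3709 \cdot 10^{5}$)
$\frac{410335}{k{\left(-604 \right)}} + \frac{W{\left(-38 \right)}}{f} = \frac{410335}{-143 - 604} + \frac{1}{\left(-683 - 38\right) \left(- \frac{8838079757}{64468}\right)} = \frac{410335}{-747} + \frac{1}{-721} \left(- \frac{64468}{8838079757}\right) = 410335 \left(- \frac{1}{747}\right) - - \frac{64468}{6372255504797} = - \frac{410335}{747} + \frac{64468}{6372255504797} = - \frac{2614759462512719399}{4760074862083359}$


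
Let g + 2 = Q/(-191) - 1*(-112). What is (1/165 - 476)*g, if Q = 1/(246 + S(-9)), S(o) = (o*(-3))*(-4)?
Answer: -227714327281/4349070 ≈ -52359.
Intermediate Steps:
S(o) = 12*o (S(o) = -3*o*(-4) = 12*o)
Q = 1/138 (Q = 1/(246 + 12*(-9)) = 1/(246 - 108) = 1/138 ≈ 0.0072464)
g = 2899379/26358 (g = -2 + ((1/138)/(-191) - 1*(-112)) = -2 + ((1/138)*(-1/191) + 112) = -2 + (-1/26358 + 112) = -2 + 2952095/26358 = 2899379/26358 ≈ 110.00)
(1/165 - 476)*g = (1/165 - 476)*(2899379/26358) = -78539/165*2899379/26358 = -227714327281/4349070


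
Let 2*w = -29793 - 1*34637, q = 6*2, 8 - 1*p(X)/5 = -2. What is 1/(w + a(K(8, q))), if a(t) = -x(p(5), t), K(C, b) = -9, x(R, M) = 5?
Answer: -1/32220 ≈ -3.1037e-5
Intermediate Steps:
p(X) = 50 (p(X) = 40 - 5*(-2) = 40 + 10 = 50)
q = 12
a(t) = -5 (a(t) = -1*5 = -5)
w = -32215 (w = (-29793 - 1*34637)/2 = (-29793 - 34637)/2 = (½)*(-64430) = -32215)
1/(w + a(K(8, q))) = 1/(-32215 - 5) = 1/(-32220) = -1/32220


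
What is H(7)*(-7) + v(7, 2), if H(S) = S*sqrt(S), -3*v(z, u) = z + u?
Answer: -3 - 49*sqrt(7) ≈ -132.64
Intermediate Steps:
v(z, u) = -u/3 - z/3 (v(z, u) = -(z + u)/3 = -(u + z)/3 = -u/3 - z/3)
H(S) = S**(3/2)
H(7)*(-7) + v(7, 2) = 7**(3/2)*(-7) + (-1/3*2 - 1/3*7) = (7*sqrt(7))*(-7) + (-2/3 - 7/3) = -49*sqrt(7) - 3 = -3 - 49*sqrt(7)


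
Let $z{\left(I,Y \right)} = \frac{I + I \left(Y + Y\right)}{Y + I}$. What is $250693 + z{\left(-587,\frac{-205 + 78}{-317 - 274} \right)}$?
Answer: $\frac{17387664297}{69358} \approx 2.5069 \cdot 10^{5}$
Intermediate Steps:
$z{\left(I,Y \right)} = \frac{I + 2 I Y}{I + Y}$ ($z{\left(I,Y \right)} = \frac{I + I 2 Y}{I + Y} = \frac{I + 2 I Y}{I + Y}$)
$250693 + z{\left(-587,\frac{-205 + 78}{-317 - 274} \right)} = 250693 - \frac{587 \left(1 + 2 \frac{-205 + 78}{-317 - 274}\right)}{-587 + \frac{-205 + 78}{-317 - 274}} = 250693 - \frac{587 \left(1 + 2 \left(- \frac{127}{-591}\right)\right)}{-587 - \frac{127}{-591}} = 250693 - \frac{587 \left(1 + 2 \left(\left(-127\right) \left(- \frac{1}{591}\right)\right)\right)}{-587 - - \frac{127}{591}} = 250693 - \frac{587 \left(1 + 2 \cdot \frac{127}{591}\right)}{-587 + \frac{127}{591}} = 250693 - \frac{587 \left(1 + \frac{254}{591}\right)}{- \frac{346790}{591}} = 250693 - \left(- \frac{346917}{346790}\right) \frac{845}{591} = 250693 + \frac{99203}{69358} = \frac{17387664297}{69358}$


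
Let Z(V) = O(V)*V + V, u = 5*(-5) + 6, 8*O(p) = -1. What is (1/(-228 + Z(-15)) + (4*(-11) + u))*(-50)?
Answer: 6076750/1929 ≈ 3150.2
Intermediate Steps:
O(p) = -1/8 (O(p) = (1/8)*(-1) = -1/8)
u = -19 (u = -25 + 6 = -19)
Z(V) = 7*V/8 (Z(V) = -V/8 + V = 7*V/8)
(1/(-228 + Z(-15)) + (4*(-11) + u))*(-50) = (1/(-228 + (7/8)*(-15)) + (4*(-11) - 19))*(-50) = (1/(-228 - 105/8) + (-44 - 19))*(-50) = (1/(-1929/8) - 63)*(-50) = (-8/1929 - 63)*(-50) = -121535/1929*(-50) = 6076750/1929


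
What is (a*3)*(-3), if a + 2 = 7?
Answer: -45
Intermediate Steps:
a = 5 (a = -2 + 7 = 5)
(a*3)*(-3) = (5*3)*(-3) = 15*(-3) = -45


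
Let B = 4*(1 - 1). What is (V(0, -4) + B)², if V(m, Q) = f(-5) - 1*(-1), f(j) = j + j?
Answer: 81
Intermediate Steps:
f(j) = 2*j
B = 0 (B = 4*0 = 0)
V(m, Q) = -9 (V(m, Q) = 2*(-5) - 1*(-1) = -10 + 1 = -9)
(V(0, -4) + B)² = (-9 + 0)² = (-9)² = 81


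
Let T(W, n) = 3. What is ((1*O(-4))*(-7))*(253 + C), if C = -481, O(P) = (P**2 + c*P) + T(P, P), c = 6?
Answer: -7980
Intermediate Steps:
O(P) = 3 + P**2 + 6*P (O(P) = (P**2 + 6*P) + 3 = 3 + P**2 + 6*P)
((1*O(-4))*(-7))*(253 + C) = ((1*(3 + (-4)**2 + 6*(-4)))*(-7))*(253 - 481) = ((1*(3 + 16 - 24))*(-7))*(-228) = ((1*(-5))*(-7))*(-228) = -5*(-7)*(-228) = 35*(-228) = -7980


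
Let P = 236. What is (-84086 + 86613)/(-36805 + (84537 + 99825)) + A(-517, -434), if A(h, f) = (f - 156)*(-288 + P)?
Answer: 4527051287/147557 ≈ 30680.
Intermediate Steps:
A(h, f) = 8112 - 52*f (A(h, f) = (f - 156)*(-288 + 236) = (-156 + f)*(-52) = 8112 - 52*f)
(-84086 + 86613)/(-36805 + (84537 + 99825)) + A(-517, -434) = (-84086 + 86613)/(-36805 + (84537 + 99825)) + (8112 - 52*(-434)) = 2527/(-36805 + 184362) + (8112 + 22568) = 2527/147557 + 30680 = 4527051287/147557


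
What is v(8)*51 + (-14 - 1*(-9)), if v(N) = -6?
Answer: -311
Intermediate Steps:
v(8)*51 + (-14 - 1*(-9)) = -6*51 + (-14 - 1*(-9)) = -306 + (-14 + 9) = -306 - 5 = -311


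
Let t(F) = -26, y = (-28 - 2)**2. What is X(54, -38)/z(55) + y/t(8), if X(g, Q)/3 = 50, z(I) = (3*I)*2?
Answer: -4885/143 ≈ -34.161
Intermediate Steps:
y = 900 (y = (-30)**2 = 900)
z(I) = 6*I
X(g, Q) = 150 (X(g, Q) = 3*50 = 150)
X(54, -38)/z(55) + y/t(8) = 150/((6*55)) + 900/(-26) = 150/330 + 900*(-1/26) = 150*(1/330) - 450/13 = 5/11 - 450/13 = -4885/143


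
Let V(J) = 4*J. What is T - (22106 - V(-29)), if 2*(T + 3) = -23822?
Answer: -34136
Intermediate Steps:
T = -11914 (T = -3 + (½)*(-23822) = -3 - 11911 = -11914)
T - (22106 - V(-29)) = -11914 - (22106 - 4*(-29)) = -11914 - (22106 - 1*(-116)) = -11914 - (22106 + 116) = -11914 - 1*22222 = -11914 - 22222 = -34136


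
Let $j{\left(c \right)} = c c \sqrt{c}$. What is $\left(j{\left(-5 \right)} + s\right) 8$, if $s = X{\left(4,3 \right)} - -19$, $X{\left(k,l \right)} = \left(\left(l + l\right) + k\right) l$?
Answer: $392 + 200 i \sqrt{5} \approx 392.0 + 447.21 i$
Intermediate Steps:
$X{\left(k,l \right)} = l \left(k + 2 l\right)$ ($X{\left(k,l \right)} = \left(2 l + k\right) l = \left(k + 2 l\right) l = l \left(k + 2 l\right)$)
$j{\left(c \right)} = c^{\frac{5}{2}}$ ($j{\left(c \right)} = c c^{\frac{3}{2}} = c^{\frac{5}{2}}$)
$s = 49$ ($s = 3 \left(4 + 2 \cdot 3\right) - -19 = 3 \left(4 + 6\right) + 19 = 3 \cdot 10 + 19 = 30 + 19 = 49$)
$\left(j{\left(-5 \right)} + s\right) 8 = \left(\left(-5\right)^{\frac{5}{2}} + 49\right) 8 = \left(25 i \sqrt{5} + 49\right) 8 = \left(49 + 25 i \sqrt{5}\right) 8 = 392 + 200 i \sqrt{5}$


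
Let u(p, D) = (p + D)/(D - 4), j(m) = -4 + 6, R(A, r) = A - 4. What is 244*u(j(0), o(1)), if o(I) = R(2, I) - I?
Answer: 244/7 ≈ 34.857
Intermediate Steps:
R(A, r) = -4 + A
j(m) = 2
o(I) = -2 - I (o(I) = (-4 + 2) - I = -2 - I)
u(p, D) = (D + p)/(-4 + D)
244*u(j(0), o(1)) = 244*(((-2 - 1*1) + 2)/(-4 + (-2 - 1*1))) = 244*(((-2 - 1) + 2)/(-4 + (-2 - 1))) = 244*((-3 + 2)/(-4 - 3)) = 244*(-1/(-7)) = 244*(-⅐*(-1)) = 244*(⅐) = 244/7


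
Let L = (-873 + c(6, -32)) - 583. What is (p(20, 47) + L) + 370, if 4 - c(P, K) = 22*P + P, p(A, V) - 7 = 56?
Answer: -1157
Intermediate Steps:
p(A, V) = 63 (p(A, V) = 7 + 56 = 63)
c(P, K) = 4 - 23*P (c(P, K) = 4 - (22*P + P) = 4 - 23*P)
L = -1590 (L = (-873 + (4 - 23*6)) - 583 = (-873 + (4 - 138)) - 583 = (-873 - 134) - 583 = -1007 - 583 = -1590)
(p(20, 47) + L) + 370 = (63 - 1590) + 370 = -1527 + 370 = -1157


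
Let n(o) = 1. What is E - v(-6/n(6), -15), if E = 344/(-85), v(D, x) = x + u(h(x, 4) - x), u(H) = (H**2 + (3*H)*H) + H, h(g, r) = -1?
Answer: -66899/85 ≈ -787.05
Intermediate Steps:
u(H) = H + 4*H**2 (u(H) = (H**2 + 3*H**2) + H = 4*H**2 + H = H + 4*H**2)
v(D, x) = x + (-1 - x)*(-3 - 4*x) (v(D, x) = x + (-1 - x)*(1 + 4*(-1 - x)) = x + (-1 - x)*(1 + (-4 - 4*x)) = x + (-1 - x)*(-3 - 4*x))
E = -344/85 (E = 344*(-1/85) = -344/85 ≈ -4.0471)
E - v(-6/n(6), -15) = -344/85 - (-15 + (1 - 15)*(3 + 4*(-15))) = -344/85 - (-15 - 14*(3 - 60)) = -344/85 - (-15 - 14*(-57)) = -344/85 - (-15 + 798) = -344/85 - 1*783 = -344/85 - 783 = -66899/85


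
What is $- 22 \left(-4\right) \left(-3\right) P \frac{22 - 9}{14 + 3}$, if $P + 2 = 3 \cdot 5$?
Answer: $- \frac{44616}{17} \approx -2624.5$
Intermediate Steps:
$P = 13$ ($P = -2 + 3 \cdot 5 = -2 + 15 = 13$)
$- 22 \left(-4\right) \left(-3\right) P \frac{22 - 9}{14 + 3} = - 22 \left(-4\right) \left(-3\right) 13 \frac{22 - 9}{14 + 3} = - 22 \cdot 12 \cdot 13 \cdot \frac{13}{17} = \left(-22\right) 156 \cdot 13 \cdot \frac{1}{17} = \left(-3432\right) \frac{13}{17} = - \frac{44616}{17}$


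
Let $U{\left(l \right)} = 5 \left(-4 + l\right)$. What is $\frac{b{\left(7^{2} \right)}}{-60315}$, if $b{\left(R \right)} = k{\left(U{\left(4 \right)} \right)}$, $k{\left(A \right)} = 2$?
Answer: $- \frac{2}{60315} \approx -3.3159 \cdot 10^{-5}$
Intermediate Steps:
$U{\left(l \right)} = -20 + 5 l$
$b{\left(R \right)} = 2$
$\frac{b{\left(7^{2} \right)}}{-60315} = \frac{2}{-60315} = 2 \left(- \frac{1}{60315}\right) = - \frac{2}{60315}$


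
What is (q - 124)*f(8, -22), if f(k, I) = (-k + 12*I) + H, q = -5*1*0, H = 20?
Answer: 31248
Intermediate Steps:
q = 0 (q = -5*0 = 0)
f(k, I) = 20 - k + 12*I (f(k, I) = (-k + 12*I) + 20 = 20 - k + 12*I)
(q - 124)*f(8, -22) = (0 - 124)*(20 - 1*8 + 12*(-22)) = -124*(20 - 8 - 264) = -124*(-252) = 31248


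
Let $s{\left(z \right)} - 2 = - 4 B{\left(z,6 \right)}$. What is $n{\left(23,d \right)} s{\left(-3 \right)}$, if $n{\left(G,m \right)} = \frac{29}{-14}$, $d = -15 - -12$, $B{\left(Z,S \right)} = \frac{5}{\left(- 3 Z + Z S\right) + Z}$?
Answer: $- \frac{319}{42} \approx -7.5952$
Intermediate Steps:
$B{\left(Z,S \right)} = \frac{5}{- 2 Z + S Z}$ ($B{\left(Z,S \right)} = \frac{5}{\left(- 3 Z + S Z\right) + Z} = \frac{5}{- 2 Z + S Z}$)
$d = -3$ ($d = -15 + 12 = -3$)
$n{\left(G,m \right)} = - \frac{29}{14}$ ($n{\left(G,m \right)} = 29 \left(- \frac{1}{14}\right) = - \frac{29}{14}$)
$s{\left(z \right)} = 2 - \frac{5}{z}$ ($s{\left(z \right)} = 2 - 4 \frac{5}{z \left(-2 + 6\right)} = 2 - 4 \frac{5}{z 4} = 2 - 4 \cdot 5 \frac{1}{z} \frac{1}{4} = 2 - 4 \frac{5}{4 z} = 2 - \frac{5}{z}$)
$n{\left(23,d \right)} s{\left(-3 \right)} = - \frac{29 \left(2 - \frac{5}{-3}\right)}{14} = - \frac{29 \left(2 - - \frac{5}{3}\right)}{14} = - \frac{29 \left(2 + \frac{5}{3}\right)}{14} = \left(- \frac{29}{14}\right) \frac{11}{3} = - \frac{319}{42}$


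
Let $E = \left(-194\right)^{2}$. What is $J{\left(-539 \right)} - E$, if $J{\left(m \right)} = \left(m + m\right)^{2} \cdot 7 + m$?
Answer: $8096413$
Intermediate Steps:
$E = 37636$
$J{\left(m \right)} = m + 28 m^{2}$ ($J{\left(m \right)} = \left(2 m\right)^{2} \cdot 7 + m = 4 m^{2} \cdot 7 + m = 28 m^{2} + m = m + 28 m^{2}$)
$J{\left(-539 \right)} - E = - 539 \left(1 + 28 \left(-539\right)\right) - 37636 = - 539 \left(1 - 15092\right) - 37636 = \left(-539\right) \left(-15091\right) - 37636 = 8134049 - 37636 = 8096413$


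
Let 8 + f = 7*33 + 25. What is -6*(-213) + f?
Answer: 1526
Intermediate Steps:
f = 248 (f = -8 + (7*33 + 25) = -8 + (231 + 25) = -8 + 256 = 248)
-6*(-213) + f = -6*(-213) + 248 = 1278 + 248 = 1526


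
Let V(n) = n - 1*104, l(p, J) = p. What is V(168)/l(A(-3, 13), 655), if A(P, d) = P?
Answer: -64/3 ≈ -21.333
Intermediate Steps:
V(n) = -104 + n (V(n) = n - 104 = -104 + n)
V(168)/l(A(-3, 13), 655) = (-104 + 168)/(-3) = 64*(-⅓) = -64/3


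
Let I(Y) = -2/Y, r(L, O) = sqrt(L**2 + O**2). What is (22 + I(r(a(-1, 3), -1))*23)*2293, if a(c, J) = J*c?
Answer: 50446 - 52739*sqrt(10)/5 ≈ 17091.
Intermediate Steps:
(22 + I(r(a(-1, 3), -1))*23)*2293 = (22 - 2/sqrt((3*(-1))**2 + (-1)**2)*23)*2293 = (22 - 2/sqrt((-3)**2 + 1)*23)*2293 = (22 - 2/sqrt(9 + 1)*23)*2293 = (22 - 2*sqrt(10)/10*23)*2293 = (22 - sqrt(10)/5*23)*2293 = (22 - 23*sqrt(10)/5)*2293 = 50446 - 52739*sqrt(10)/5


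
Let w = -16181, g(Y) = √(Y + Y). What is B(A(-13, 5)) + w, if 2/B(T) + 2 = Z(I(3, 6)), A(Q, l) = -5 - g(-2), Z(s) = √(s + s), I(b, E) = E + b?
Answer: -113265/7 + 3*√2/7 ≈ -16180.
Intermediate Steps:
Z(s) = √2*√s (Z(s) = √(2*s) = √2*√s)
g(Y) = √2*√Y (g(Y) = √(2*Y) = √2*√Y)
A(Q, l) = -5 - 2*I (A(Q, l) = -5 - √2*√(-2) = -5 - √2*I*√2 = -5 - 2*I)
B(T) = 2/(-2 + 3*√2) (B(T) = 2/(-2 + √2*√(6 + 3)) = 2/(-2 + √2*√9) = 2/(-2 + √2*3) = 2/(-2 + 3*√2))
B(A(-13, 5)) + w = (2/7 + 3*√2/7) - 16181 = -113265/7 + 3*√2/7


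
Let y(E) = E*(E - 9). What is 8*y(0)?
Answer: 0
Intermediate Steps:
y(E) = E*(-9 + E)
8*y(0) = 8*(0*(-9 + 0)) = 8*(0*(-9)) = 8*0 = 0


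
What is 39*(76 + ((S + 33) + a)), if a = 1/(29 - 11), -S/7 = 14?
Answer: 2587/6 ≈ 431.17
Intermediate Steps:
S = -98 (S = -7*14 = -98)
a = 1/18 ≈ 0.055556
39*(76 + ((S + 33) + a)) = 39*(76 + ((-98 + 33) + 1/18)) = 39*(76 + (-65 + 1/18)) = 39*(76 - 1169/18) = 39*(199/18) = 2587/6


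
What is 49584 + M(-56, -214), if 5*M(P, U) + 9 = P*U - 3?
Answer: 259892/5 ≈ 51978.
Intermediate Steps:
M(P, U) = -12/5 + P*U/5 (M(P, U) = -9/5 + (P*U - 3)/5 = -9/5 + (-3 + P*U)/5 = -9/5 + (-⅗ + P*U/5) = -12/5 + P*U/5)
49584 + M(-56, -214) = 49584 + (-12/5 + (⅕)*(-56)*(-214)) = 49584 + (-12/5 + 11984/5) = 49584 + 11972/5 = 259892/5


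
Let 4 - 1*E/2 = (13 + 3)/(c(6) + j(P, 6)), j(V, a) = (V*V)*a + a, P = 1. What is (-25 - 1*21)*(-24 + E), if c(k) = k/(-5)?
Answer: 23552/27 ≈ 872.30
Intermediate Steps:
c(k) = -k/5 (c(k) = k*(-⅕) = -k/5)
j(V, a) = a + a*V² (j(V, a) = V²*a + a = a*V² + a = a + a*V²)
E = 136/27 (E = 8 - 2*(13 + 3)/(-⅕*6 + 6*(1 + 1²)) = 8 - 32/(-6/5 + 6*(1 + 1)) = 8 - 32/(-6/5 + 6*2) = 8 - 32/(-6/5 + 12) = 8 - 32/54/5 = 8 - 32*5/54 = 8 - 2*40/27 = 8 - 80/27 = 136/27 ≈ 5.0370)
(-25 - 1*21)*(-24 + E) = (-25 - 1*21)*(-24 + 136/27) = (-25 - 21)*(-512/27) = -46*(-512/27) = 23552/27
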